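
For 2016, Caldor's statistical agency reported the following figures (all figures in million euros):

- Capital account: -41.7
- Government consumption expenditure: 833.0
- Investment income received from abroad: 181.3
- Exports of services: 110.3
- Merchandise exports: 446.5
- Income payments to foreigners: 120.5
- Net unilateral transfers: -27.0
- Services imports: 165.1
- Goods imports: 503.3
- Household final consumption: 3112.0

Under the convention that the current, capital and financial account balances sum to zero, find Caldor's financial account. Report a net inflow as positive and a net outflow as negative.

Goods balance = 446.5 - 503.3 = -56.8
Services balance = 110.3 - 165.1 = -54.8
Trade balance (goods + services) = -56.8 + (-54.8) = -111.6
Net primary income = 181.3 - 120.5 = 60.8
Net secondary income = -27.0
Current account = -111.6 + 60.8 + (-27.0) = -77.8
Financial account = -(-77.8 + (-41.7)) = 119.5

119.5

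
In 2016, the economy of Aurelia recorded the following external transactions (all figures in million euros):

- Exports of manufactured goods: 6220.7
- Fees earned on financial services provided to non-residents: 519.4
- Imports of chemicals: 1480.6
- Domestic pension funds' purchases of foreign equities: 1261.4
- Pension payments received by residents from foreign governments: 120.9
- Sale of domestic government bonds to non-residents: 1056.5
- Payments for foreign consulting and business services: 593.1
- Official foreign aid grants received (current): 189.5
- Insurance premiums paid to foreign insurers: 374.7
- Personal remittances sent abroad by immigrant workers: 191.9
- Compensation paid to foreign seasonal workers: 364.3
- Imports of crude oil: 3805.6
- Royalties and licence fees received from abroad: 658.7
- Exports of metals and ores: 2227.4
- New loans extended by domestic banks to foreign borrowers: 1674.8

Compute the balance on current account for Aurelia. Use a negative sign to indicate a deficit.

Goods: -1480.6 + 6220.7 - 3805.6 + 2227.4 = 3161.9
Services: -374.7 - 593.1 + 658.7 + 519.4 = 210.3
Primary income: -364.3
Secondary income: 120.9 - 191.9 + 189.5 = 118.5
Current account = 3161.9 + 210.3 + (-364.3) + 118.5 = 3126.4
(Excluded from the current account — financial account: domestic pension funds' purchases of foreign equities 1261.4, sale of domestic government bonds to non-residents 1056.5, new loans extended by domestic banks to foreign borrowers 1674.8.)

3126.4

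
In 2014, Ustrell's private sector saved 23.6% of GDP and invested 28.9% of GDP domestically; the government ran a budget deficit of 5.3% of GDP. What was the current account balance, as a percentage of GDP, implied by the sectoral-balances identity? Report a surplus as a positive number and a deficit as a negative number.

By the sectoral-balances identity, CA = (S_private - I) + (T - G).
Private balance = 23.6 - 28.9 = -5.3
Government balance (T - G) = -5.3
CA = -5.3 + (-5.3) = -10.6

-10.6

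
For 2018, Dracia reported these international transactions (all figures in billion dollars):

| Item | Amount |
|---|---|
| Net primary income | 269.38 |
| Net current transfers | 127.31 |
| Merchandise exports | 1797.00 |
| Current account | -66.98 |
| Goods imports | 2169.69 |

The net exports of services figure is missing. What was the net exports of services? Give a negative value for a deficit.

Current account = goods balance + services balance + net primary income + net secondary income
Sum of the known components = 24.00
Net exports of services = CA - (known components) = -66.98 - 24.00 = -90.98

-90.98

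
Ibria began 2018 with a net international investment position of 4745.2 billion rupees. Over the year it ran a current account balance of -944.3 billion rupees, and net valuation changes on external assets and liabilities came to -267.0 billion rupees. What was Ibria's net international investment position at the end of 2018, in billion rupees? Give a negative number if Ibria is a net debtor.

Change in NIIP = current account + net valuation change = -944.3 + (-267.0) = -1211.3
End-of-year NIIP = 4745.2 + (-1211.3) = 3533.9

3533.9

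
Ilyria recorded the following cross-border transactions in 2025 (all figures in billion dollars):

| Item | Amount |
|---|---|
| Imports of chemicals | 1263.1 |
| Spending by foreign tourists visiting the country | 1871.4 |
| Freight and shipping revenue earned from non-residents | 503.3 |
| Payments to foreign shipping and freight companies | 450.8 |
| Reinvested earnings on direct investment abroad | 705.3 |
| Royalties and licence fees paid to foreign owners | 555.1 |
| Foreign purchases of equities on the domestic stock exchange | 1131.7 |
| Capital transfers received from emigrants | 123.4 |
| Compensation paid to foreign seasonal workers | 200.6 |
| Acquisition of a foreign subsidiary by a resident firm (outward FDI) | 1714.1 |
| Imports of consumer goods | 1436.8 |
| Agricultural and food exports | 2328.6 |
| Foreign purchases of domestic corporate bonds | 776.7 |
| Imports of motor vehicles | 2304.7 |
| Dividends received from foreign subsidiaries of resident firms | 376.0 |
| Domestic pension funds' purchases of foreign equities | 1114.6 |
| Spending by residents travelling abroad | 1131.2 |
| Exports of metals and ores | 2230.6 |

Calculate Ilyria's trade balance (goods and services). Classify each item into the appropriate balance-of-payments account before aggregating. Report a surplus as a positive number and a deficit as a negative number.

-207.8

Goods: 2230.6 - 1436.8 + 2328.6 - 1263.1 - 2304.7 = -445.4
Services: -450.8 + 503.3 - 1131.2 + 1871.4 - 555.1 = 237.6
Trade balance = -445.4 + 237.6 = -207.8
(Excluded from the trade balance — primary income: reinvested earnings on direct investment abroad 705.3, compensation paid to foreign seasonal workers 200.6, dividends received from foreign subsidiaries of resident firms 376.0; financial account: foreign purchases of equities on the domestic stock exchange 1131.7, acquisition of a foreign subsidiary by a resident firm (outward FDI) 1714.1, foreign purchases of domestic corporate bonds 776.7, domestic pension funds' purchases of foreign equities 1114.6; capital account: capital transfers received from emigrants 123.4.)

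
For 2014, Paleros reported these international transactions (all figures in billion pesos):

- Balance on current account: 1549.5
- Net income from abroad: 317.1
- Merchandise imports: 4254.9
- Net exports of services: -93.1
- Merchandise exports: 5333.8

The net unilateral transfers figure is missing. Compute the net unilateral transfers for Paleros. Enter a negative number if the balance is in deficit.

Current account = goods balance + services balance + net primary income + net secondary income
Sum of the known components = 1302.9
Net unilateral transfers = CA - (known components) = 1549.5 - 1302.9 = 246.6

246.6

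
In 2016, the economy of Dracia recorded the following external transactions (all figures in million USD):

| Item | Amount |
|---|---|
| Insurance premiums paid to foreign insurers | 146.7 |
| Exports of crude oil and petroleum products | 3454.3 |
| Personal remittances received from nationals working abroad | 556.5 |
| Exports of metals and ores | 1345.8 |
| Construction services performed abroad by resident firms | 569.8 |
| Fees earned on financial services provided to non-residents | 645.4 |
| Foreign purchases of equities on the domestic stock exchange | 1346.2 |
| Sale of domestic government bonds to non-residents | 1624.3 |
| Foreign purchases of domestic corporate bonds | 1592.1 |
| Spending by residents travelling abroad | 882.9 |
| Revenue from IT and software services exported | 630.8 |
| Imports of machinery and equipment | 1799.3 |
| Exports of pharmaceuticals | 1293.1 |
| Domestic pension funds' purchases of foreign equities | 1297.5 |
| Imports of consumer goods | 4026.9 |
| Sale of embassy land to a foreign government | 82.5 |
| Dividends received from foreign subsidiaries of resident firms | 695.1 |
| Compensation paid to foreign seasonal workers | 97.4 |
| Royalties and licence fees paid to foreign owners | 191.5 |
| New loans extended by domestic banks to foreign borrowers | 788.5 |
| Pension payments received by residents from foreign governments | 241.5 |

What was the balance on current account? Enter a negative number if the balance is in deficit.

Goods: 1293.1 - 4026.9 + 1345.8 + 3454.3 - 1799.3 = 267.0
Services: -146.7 + 645.4 - 882.9 - 191.5 + 569.8 + 630.8 = 624.9
Primary income: -97.4 + 695.1 = 597.7
Secondary income: 241.5 + 556.5 = 798.0
Current account = 267.0 + 624.9 + 597.7 + 798.0 = 2287.6
(Excluded from the current account — financial account: foreign purchases of equities on the domestic stock exchange 1346.2, sale of domestic government bonds to non-residents 1624.3, foreign purchases of domestic corporate bonds 1592.1, domestic pension funds' purchases of foreign equities 1297.5, new loans extended by domestic banks to foreign borrowers 788.5; capital account: sale of embassy land to a foreign government 82.5.)

2287.6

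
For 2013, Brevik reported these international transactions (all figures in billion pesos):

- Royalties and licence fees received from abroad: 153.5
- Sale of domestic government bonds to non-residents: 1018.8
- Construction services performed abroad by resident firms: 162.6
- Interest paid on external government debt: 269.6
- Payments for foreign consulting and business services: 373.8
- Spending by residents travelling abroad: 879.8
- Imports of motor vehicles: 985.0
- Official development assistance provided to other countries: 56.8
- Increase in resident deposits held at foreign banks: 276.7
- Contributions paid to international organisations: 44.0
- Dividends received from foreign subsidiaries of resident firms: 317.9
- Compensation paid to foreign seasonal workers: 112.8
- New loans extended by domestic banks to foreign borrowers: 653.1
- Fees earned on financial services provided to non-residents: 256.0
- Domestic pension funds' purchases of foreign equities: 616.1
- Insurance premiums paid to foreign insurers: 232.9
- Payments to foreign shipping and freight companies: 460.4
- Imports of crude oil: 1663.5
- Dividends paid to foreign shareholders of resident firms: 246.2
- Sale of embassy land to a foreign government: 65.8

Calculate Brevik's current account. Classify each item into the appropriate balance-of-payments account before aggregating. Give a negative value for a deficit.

Goods: -1663.5 - 985.0 = -2648.5
Services: -460.4 + 162.6 + 153.5 - 373.8 + 256.0 - 232.9 - 879.8 = -1374.8
Primary income: 317.9 - 112.8 - 269.6 - 246.2 = -310.7
Secondary income: -56.8 - 44.0 = -100.8
Current account = (-2648.5) + (-1374.8) + (-310.7) + (-100.8) = -4434.8
(Excluded from the current account — financial account: sale of domestic government bonds to non-residents 1018.8, increase in resident deposits held at foreign banks 276.7, new loans extended by domestic banks to foreign borrowers 653.1, domestic pension funds' purchases of foreign equities 616.1; capital account: sale of embassy land to a foreign government 65.8.)

-4434.8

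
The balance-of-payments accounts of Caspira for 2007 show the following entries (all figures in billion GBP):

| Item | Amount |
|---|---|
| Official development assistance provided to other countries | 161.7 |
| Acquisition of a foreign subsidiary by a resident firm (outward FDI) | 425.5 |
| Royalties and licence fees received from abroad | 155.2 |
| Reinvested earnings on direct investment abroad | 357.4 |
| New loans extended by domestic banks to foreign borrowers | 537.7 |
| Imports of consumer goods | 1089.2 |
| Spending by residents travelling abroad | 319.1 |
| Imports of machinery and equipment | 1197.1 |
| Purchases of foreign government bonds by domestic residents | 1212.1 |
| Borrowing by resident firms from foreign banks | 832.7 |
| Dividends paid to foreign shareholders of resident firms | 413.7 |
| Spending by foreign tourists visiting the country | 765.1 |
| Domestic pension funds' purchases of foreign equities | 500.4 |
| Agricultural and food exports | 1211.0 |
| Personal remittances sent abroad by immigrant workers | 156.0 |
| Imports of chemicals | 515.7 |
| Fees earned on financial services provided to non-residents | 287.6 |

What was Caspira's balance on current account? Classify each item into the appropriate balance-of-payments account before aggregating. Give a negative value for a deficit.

-1076.2

Goods: -1089.2 + 1211.0 - 515.7 - 1197.1 = -1591.0
Services: -319.1 + 765.1 + 155.2 + 287.6 = 888.8
Primary income: 357.4 - 413.7 = -56.3
Secondary income: -161.7 - 156.0 = -317.7
Current account = (-1591.0) + 888.8 + (-56.3) + (-317.7) = -1076.2
(Excluded from the current account — financial account: acquisition of a foreign subsidiary by a resident firm (outward FDI) 425.5, new loans extended by domestic banks to foreign borrowers 537.7, purchases of foreign government bonds by domestic residents 1212.1, borrowing by resident firms from foreign banks 832.7, domestic pension funds' purchases of foreign equities 500.4.)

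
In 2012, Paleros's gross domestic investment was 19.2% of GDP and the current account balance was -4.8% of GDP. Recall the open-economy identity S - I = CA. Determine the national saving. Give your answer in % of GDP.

S - I = CA (net lending to the rest of the world).
S = I + CA = 19.2 + (-4.8) = 14.4

14.4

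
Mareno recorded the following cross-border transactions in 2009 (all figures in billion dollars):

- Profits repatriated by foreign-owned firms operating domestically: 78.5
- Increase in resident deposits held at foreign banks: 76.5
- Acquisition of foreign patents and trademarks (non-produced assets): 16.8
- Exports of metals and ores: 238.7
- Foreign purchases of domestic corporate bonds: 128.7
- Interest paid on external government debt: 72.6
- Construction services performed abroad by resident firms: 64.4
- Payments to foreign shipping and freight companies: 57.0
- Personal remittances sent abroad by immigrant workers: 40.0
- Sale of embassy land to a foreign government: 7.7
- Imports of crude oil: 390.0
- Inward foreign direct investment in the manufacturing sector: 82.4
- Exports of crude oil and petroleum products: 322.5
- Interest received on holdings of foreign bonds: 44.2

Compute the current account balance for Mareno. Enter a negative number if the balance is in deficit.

Goods: 238.7 + 322.5 - 390.0 = 171.2
Services: 64.4 - 57.0 = 7.4
Primary income: 44.2 - 72.6 - 78.5 = -106.9
Secondary income: -40.0
Current account = 171.2 + 7.4 + (-106.9) + (-40.0) = 31.7
(Excluded from the current account — financial account: increase in resident deposits held at foreign banks 76.5, foreign purchases of domestic corporate bonds 128.7, inward foreign direct investment in the manufacturing sector 82.4; capital account: acquisition of foreign patents and trademarks (non-produced assets) 16.8, sale of embassy land to a foreign government 7.7.)

31.7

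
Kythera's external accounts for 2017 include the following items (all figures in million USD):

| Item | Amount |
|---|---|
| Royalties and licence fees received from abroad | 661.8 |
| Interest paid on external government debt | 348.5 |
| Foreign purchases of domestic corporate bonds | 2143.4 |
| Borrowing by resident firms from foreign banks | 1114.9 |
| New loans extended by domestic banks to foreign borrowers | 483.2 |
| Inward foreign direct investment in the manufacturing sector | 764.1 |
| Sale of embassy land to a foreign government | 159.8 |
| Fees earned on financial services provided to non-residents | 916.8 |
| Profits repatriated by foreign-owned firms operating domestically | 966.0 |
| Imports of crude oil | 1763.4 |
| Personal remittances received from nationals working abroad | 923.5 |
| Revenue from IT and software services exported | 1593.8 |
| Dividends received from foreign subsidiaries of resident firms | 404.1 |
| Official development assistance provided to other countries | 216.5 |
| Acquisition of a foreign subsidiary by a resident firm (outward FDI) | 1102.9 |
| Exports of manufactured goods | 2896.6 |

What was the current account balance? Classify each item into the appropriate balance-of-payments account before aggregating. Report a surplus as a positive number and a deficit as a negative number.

Goods: -1763.4 + 2896.6 = 1133.2
Services: 1593.8 + 916.8 + 661.8 = 3172.4
Primary income: -966.0 + 404.1 - 348.5 = -910.4
Secondary income: -216.5 + 923.5 = 707.0
Current account = 1133.2 + 3172.4 + (-910.4) + 707.0 = 4102.2
(Excluded from the current account — financial account: foreign purchases of domestic corporate bonds 2143.4, borrowing by resident firms from foreign banks 1114.9, new loans extended by domestic banks to foreign borrowers 483.2, inward foreign direct investment in the manufacturing sector 764.1, acquisition of a foreign subsidiary by a resident firm (outward FDI) 1102.9; capital account: sale of embassy land to a foreign government 159.8.)

4102.2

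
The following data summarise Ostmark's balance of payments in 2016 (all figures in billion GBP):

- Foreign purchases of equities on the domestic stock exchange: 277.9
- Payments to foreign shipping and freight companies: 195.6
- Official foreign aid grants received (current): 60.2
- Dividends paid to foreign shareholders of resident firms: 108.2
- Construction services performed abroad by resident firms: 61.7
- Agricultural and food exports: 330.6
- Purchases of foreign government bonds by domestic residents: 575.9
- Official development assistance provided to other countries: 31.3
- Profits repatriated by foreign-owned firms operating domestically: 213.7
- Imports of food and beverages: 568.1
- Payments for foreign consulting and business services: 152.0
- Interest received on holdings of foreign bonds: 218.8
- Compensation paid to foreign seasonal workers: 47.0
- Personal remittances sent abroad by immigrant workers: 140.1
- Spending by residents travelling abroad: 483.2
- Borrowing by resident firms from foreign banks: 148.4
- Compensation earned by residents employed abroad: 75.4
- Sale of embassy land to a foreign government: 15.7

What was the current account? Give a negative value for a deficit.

-1192.5

Goods: 330.6 - 568.1 = -237.5
Services: -152.0 + 61.7 - 195.6 - 483.2 = -769.1
Primary income: -213.7 + 75.4 + 218.8 - 47.0 - 108.2 = -74.7
Secondary income: -31.3 + 60.2 - 140.1 = -111.2
Current account = (-237.5) + (-769.1) + (-74.7) + (-111.2) = -1192.5
(Excluded from the current account — financial account: foreign purchases of equities on the domestic stock exchange 277.9, purchases of foreign government bonds by domestic residents 575.9, borrowing by resident firms from foreign banks 148.4; capital account: sale of embassy land to a foreign government 15.7.)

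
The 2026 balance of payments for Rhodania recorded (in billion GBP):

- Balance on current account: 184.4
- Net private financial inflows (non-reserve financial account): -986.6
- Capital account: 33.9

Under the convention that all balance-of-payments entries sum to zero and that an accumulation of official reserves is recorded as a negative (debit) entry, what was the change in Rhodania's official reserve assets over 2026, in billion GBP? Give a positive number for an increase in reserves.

-768.3

Official reserve transactions balance = -(184.4 + 33.9 + (-986.6)) = 768.3
An accumulation of reserves is recorded as a debit (negative entry), so the change in the stock of reserves is the negative of that balance.
Change in official reserves = -(768.3) = -768.3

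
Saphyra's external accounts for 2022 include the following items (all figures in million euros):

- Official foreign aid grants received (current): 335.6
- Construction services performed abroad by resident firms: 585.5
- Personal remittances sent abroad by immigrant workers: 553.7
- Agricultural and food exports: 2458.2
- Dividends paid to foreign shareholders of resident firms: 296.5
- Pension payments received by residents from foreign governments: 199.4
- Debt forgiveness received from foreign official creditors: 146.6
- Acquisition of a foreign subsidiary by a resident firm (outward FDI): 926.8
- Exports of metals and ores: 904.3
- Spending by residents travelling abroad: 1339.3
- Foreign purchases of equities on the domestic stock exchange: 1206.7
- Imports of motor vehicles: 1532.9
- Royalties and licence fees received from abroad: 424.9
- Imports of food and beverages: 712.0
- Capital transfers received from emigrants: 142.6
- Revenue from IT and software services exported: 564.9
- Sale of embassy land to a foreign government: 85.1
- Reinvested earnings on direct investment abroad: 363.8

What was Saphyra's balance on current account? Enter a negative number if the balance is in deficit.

Goods: -1532.9 + 2458.2 + 904.3 - 712.0 = 1117.6
Services: 424.9 + 585.5 + 564.9 - 1339.3 = 236.0
Primary income: 363.8 - 296.5 = 67.3
Secondary income: -553.7 + 199.4 + 335.6 = -18.7
Current account = 1117.6 + 236.0 + 67.3 + (-18.7) = 1402.2
(Excluded from the current account — capital account: debt forgiveness received from foreign official creditors 146.6, capital transfers received from emigrants 142.6, sale of embassy land to a foreign government 85.1; financial account: acquisition of a foreign subsidiary by a resident firm (outward FDI) 926.8, foreign purchases of equities on the domestic stock exchange 1206.7.)

1402.2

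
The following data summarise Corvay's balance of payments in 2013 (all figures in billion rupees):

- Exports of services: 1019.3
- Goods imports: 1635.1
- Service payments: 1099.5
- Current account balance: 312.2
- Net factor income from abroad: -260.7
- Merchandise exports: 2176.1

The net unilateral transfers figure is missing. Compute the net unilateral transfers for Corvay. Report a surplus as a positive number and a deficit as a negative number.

112.1

Current account = goods balance + services balance + net primary income + net secondary income
Sum of the known components = 200.1
Net unilateral transfers = CA - (known components) = 312.2 - 200.1 = 112.1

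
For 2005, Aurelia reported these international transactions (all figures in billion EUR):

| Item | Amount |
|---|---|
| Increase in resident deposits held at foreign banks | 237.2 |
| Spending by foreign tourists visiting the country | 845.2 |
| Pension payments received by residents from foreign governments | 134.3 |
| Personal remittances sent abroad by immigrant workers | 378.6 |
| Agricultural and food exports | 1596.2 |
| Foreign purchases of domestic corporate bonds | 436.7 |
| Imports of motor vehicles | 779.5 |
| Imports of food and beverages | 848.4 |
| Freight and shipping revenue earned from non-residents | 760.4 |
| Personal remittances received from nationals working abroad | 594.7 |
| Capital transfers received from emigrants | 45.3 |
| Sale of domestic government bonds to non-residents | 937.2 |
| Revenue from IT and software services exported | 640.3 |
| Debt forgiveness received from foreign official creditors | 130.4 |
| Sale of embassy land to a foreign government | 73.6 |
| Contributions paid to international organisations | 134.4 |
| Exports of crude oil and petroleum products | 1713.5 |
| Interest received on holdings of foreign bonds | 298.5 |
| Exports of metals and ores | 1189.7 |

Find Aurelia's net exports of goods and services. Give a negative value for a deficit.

5117.4

Goods: -779.5 + 1596.2 + 1189.7 - 848.4 + 1713.5 = 2871.5
Services: 640.3 + 760.4 + 845.2 = 2245.9
Trade balance = 2871.5 + 2245.9 = 5117.4
(Excluded from the trade balance — financial account: increase in resident deposits held at foreign banks 237.2, foreign purchases of domestic corporate bonds 436.7, sale of domestic government bonds to non-residents 937.2; secondary income: pension payments received by residents from foreign governments 134.3, personal remittances sent abroad by immigrant workers 378.6, personal remittances received from nationals working abroad 594.7, contributions paid to international organisations 134.4; capital account: capital transfers received from emigrants 45.3, debt forgiveness received from foreign official creditors 130.4, sale of embassy land to a foreign government 73.6; primary income: interest received on holdings of foreign bonds 298.5.)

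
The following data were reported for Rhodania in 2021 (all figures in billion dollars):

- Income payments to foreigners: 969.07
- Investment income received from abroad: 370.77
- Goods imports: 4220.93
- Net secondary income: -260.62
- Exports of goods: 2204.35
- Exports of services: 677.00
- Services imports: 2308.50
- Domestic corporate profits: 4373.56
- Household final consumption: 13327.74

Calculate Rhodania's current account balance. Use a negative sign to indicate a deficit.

-4507.00

Goods balance = 2204.35 - 4220.93 = -2016.58
Services balance = 677.00 - 2308.50 = -1631.50
Trade balance (goods + services) = -2016.58 + (-1631.50) = -3648.08
Net primary income = 370.77 - 969.07 = -598.30
Net secondary income = -260.62
Current account = -3648.08 + (-598.30) + (-260.62) = -4507.00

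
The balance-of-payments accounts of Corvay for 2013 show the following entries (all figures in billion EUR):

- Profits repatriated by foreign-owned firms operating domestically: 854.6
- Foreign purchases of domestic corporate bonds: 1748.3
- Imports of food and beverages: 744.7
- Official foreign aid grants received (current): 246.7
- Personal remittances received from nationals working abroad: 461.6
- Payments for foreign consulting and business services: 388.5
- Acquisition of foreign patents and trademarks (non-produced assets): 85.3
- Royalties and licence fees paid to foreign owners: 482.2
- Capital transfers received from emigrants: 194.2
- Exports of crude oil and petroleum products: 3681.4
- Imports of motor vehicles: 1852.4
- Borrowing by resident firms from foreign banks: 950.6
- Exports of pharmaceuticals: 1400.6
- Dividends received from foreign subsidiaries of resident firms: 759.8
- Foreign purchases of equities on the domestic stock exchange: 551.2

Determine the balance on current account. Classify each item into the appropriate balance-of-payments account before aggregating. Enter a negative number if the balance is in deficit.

2227.7

Goods: -1852.4 + 1400.6 + 3681.4 - 744.7 = 2484.9
Services: -482.2 - 388.5 = -870.7
Primary income: 759.8 - 854.6 = -94.8
Secondary income: 461.6 + 246.7 = 708.3
Current account = 2484.9 + (-870.7) + (-94.8) + 708.3 = 2227.7
(Excluded from the current account — financial account: foreign purchases of domestic corporate bonds 1748.3, borrowing by resident firms from foreign banks 950.6, foreign purchases of equities on the domestic stock exchange 551.2; capital account: acquisition of foreign patents and trademarks (non-produced assets) 85.3, capital transfers received from emigrants 194.2.)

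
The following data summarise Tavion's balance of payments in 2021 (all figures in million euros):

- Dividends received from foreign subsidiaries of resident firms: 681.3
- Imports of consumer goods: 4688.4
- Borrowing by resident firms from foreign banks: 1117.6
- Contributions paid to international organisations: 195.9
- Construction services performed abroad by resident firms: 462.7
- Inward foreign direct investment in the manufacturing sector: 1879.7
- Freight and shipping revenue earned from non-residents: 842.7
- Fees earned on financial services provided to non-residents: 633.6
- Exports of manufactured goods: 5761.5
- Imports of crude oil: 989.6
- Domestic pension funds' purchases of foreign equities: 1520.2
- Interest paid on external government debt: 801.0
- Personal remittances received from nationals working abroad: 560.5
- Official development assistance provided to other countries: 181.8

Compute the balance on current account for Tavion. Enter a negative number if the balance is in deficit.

Goods: -4688.4 + 5761.5 - 989.6 = 83.5
Services: 633.6 + 842.7 + 462.7 = 1939.0
Primary income: 681.3 - 801.0 = -119.7
Secondary income: -195.9 + 560.5 - 181.8 = 182.8
Current account = 83.5 + 1939.0 + (-119.7) + 182.8 = 2085.6
(Excluded from the current account — financial account: borrowing by resident firms from foreign banks 1117.6, inward foreign direct investment in the manufacturing sector 1879.7, domestic pension funds' purchases of foreign equities 1520.2.)

2085.6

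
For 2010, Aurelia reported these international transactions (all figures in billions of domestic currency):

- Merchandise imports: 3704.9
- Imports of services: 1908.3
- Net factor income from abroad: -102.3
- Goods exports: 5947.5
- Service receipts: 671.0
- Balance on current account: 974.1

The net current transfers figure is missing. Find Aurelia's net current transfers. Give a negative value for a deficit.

71.1

Current account = goods balance + services balance + net primary income + net secondary income
Sum of the known components = 903.0
Net current transfers = CA - (known components) = 974.1 - 903.0 = 71.1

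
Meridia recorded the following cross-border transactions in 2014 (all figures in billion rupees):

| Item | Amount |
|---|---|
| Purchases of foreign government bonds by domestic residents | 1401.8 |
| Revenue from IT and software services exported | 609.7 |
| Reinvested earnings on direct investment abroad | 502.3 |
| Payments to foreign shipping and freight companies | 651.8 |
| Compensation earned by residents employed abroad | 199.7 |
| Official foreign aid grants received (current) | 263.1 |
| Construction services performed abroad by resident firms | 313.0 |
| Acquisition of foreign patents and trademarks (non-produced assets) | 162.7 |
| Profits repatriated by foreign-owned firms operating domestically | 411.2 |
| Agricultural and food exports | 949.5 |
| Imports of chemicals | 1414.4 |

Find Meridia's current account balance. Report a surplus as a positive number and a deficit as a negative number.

359.9

Goods: 949.5 - 1414.4 = -464.9
Services: -651.8 + 313.0 + 609.7 = 270.9
Primary income: -411.2 + 199.7 + 502.3 = 290.8
Secondary income: 263.1
Current account = (-464.9) + 270.9 + 290.8 + 263.1 = 359.9
(Excluded from the current account — financial account: purchases of foreign government bonds by domestic residents 1401.8; capital account: acquisition of foreign patents and trademarks (non-produced assets) 162.7.)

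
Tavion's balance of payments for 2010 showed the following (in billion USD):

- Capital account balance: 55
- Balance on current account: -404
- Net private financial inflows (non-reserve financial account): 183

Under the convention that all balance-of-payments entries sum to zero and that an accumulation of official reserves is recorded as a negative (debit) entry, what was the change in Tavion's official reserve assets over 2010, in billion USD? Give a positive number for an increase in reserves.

Official reserve transactions balance = -((-404) + 55 + 183) = 166
An accumulation of reserves is recorded as a debit (negative entry), so the change in the stock of reserves is the negative of that balance.
Change in official reserves = -(166) = -166

-166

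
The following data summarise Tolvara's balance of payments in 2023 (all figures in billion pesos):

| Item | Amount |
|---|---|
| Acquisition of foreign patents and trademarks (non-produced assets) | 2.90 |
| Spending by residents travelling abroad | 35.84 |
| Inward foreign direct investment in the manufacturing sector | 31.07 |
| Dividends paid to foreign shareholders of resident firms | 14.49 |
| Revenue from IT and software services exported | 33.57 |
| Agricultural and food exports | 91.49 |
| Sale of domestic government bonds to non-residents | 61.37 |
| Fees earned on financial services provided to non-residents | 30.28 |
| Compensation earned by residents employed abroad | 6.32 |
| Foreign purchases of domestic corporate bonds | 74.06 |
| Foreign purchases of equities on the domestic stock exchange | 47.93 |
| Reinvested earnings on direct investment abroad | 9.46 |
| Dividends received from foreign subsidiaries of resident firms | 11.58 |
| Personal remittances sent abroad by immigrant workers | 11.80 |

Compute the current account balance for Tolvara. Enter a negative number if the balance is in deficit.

Goods: 91.49
Services: 30.28 + 33.57 - 35.84 = 28.01
Primary income: -14.49 + 11.58 + 6.32 + 9.46 = 12.87
Secondary income: -11.80
Current account = 91.49 + 28.01 + 12.87 + (-11.80) = 120.57
(Excluded from the current account — capital account: acquisition of foreign patents and trademarks (non-produced assets) 2.90; financial account: inward foreign direct investment in the manufacturing sector 31.07, sale of domestic government bonds to non-residents 61.37, foreign purchases of domestic corporate bonds 74.06, foreign purchases of equities on the domestic stock exchange 47.93.)

120.57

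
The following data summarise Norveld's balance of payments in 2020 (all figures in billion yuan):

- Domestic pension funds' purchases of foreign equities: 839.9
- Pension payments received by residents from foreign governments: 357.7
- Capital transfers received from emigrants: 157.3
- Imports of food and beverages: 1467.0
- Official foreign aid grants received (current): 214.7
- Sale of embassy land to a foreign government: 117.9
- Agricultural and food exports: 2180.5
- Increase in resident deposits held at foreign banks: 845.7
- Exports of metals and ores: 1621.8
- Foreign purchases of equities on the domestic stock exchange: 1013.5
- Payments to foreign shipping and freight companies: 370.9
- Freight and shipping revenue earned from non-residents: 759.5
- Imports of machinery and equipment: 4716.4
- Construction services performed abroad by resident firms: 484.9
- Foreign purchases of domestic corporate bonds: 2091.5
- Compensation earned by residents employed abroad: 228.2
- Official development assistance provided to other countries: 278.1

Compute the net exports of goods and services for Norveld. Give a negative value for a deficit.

-1507.6

Goods: 2180.5 - 1467.0 - 4716.4 + 1621.8 = -2381.1
Services: -370.9 + 484.9 + 759.5 = 873.5
Trade balance = -2381.1 + 873.5 = -1507.6
(Excluded from the trade balance — financial account: domestic pension funds' purchases of foreign equities 839.9, increase in resident deposits held at foreign banks 845.7, foreign purchases of equities on the domestic stock exchange 1013.5, foreign purchases of domestic corporate bonds 2091.5; secondary income: pension payments received by residents from foreign governments 357.7, official foreign aid grants received (current) 214.7, official development assistance provided to other countries 278.1; capital account: capital transfers received from emigrants 157.3, sale of embassy land to a foreign government 117.9; primary income: compensation earned by residents employed abroad 228.2.)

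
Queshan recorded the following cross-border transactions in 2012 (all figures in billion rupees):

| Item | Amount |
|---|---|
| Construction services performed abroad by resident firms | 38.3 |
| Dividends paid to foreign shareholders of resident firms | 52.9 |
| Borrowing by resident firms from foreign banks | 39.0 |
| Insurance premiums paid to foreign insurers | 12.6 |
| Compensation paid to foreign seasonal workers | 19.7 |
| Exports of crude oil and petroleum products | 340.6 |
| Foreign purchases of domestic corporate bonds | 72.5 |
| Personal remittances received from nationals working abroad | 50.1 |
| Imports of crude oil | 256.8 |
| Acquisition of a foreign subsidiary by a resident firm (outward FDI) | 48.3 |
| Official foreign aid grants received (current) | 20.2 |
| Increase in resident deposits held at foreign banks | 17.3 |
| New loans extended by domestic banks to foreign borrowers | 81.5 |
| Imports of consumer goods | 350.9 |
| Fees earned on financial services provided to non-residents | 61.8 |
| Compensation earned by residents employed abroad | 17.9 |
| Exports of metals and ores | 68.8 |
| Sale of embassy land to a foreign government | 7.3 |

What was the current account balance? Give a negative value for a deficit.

Goods: -256.8 + 68.8 - 350.9 + 340.6 = -198.3
Services: -12.6 + 61.8 + 38.3 = 87.5
Primary income: -52.9 - 19.7 + 17.9 = -54.7
Secondary income: 20.2 + 50.1 = 70.3
Current account = (-198.3) + 87.5 + (-54.7) + 70.3 = -95.2
(Excluded from the current account — financial account: borrowing by resident firms from foreign banks 39.0, foreign purchases of domestic corporate bonds 72.5, acquisition of a foreign subsidiary by a resident firm (outward FDI) 48.3, increase in resident deposits held at foreign banks 17.3, new loans extended by domestic banks to foreign borrowers 81.5; capital account: sale of embassy land to a foreign government 7.3.)

-95.2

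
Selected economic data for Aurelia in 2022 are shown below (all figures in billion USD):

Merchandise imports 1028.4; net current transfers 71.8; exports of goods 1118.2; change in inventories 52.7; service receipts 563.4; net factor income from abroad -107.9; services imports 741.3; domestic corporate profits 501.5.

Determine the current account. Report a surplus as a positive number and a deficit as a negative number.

Goods balance = 1118.2 - 1028.4 = 89.8
Services balance = 563.4 - 741.3 = -177.9
Trade balance (goods + services) = 89.8 + (-177.9) = -88.1
Net primary income = -107.9
Net secondary income = 71.8
Current account = -88.1 + (-107.9) + 71.8 = -124.2

-124.2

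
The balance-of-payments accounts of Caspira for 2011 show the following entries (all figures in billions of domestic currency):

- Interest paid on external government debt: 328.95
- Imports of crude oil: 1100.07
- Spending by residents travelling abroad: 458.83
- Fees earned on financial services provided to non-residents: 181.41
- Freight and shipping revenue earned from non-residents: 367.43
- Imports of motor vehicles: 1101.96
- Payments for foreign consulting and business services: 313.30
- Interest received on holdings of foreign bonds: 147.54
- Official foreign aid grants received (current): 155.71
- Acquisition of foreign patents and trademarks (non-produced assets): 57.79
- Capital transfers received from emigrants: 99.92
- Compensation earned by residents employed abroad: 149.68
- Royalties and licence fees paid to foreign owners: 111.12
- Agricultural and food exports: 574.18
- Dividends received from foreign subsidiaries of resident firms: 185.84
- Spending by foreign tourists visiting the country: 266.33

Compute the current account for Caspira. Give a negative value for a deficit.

Goods: -1100.07 - 1101.96 + 574.18 = -1627.85
Services: 367.43 - 313.30 + 181.41 - 458.83 + 266.33 - 111.12 = -68.08
Primary income: -328.95 + 149.68 + 147.54 + 185.84 = 154.11
Secondary income: 155.71
Current account = (-1627.85) + (-68.08) + 154.11 + 155.71 = -1386.11
(Excluded from the current account — capital account: acquisition of foreign patents and trademarks (non-produced assets) 57.79, capital transfers received from emigrants 99.92.)

-1386.11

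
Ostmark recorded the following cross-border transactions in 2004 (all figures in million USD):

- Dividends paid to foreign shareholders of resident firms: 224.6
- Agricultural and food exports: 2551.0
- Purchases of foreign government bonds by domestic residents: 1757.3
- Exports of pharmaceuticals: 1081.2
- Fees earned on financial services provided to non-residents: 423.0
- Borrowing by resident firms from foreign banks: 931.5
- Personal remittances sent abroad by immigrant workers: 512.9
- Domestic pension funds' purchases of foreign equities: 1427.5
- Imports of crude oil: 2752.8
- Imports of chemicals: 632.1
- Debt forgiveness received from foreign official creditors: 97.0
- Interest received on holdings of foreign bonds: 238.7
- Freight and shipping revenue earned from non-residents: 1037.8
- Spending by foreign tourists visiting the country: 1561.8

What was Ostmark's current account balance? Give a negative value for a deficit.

Goods: -2752.8 + 2551.0 + 1081.2 - 632.1 = 247.3
Services: 1561.8 + 423.0 + 1037.8 = 3022.6
Primary income: -224.6 + 238.7 = 14.1
Secondary income: -512.9
Current account = 247.3 + 3022.6 + 14.1 + (-512.9) = 2771.1
(Excluded from the current account — financial account: purchases of foreign government bonds by domestic residents 1757.3, borrowing by resident firms from foreign banks 931.5, domestic pension funds' purchases of foreign equities 1427.5; capital account: debt forgiveness received from foreign official creditors 97.0.)

2771.1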